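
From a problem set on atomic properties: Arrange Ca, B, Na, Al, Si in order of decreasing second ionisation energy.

The second ionization energy removes an electron from the +1 ion. For each element: Ca⁺ still has 1 valence electron; B⁺ still has 2 valence electrons; Na⁺ is the bare [Ne] core; Al⁺ still has 2 valence electrons; Si⁺ still has 3 valence electrons.
Core electrons are held far more tightly than valence electrons, so Na tops the IE_2 order.
Valence configurations: Ca⁺ [Ar]4s¹, B⁺ [He]2s², Al⁺ [Ne]3s², Si⁺ [Ne]3s²3p¹.
Si⁺ loses a lone 3p electron whereas Al⁺ must break into a filled 3s² pair, so IE_2(Al) > IE_2(Si) even though Si has the higher nuclear charge.
Approximate IE_2 values (kJ/mol): Ca 1145, B 2427, Na 4562, Al 1817, Si 1577.
Overall IE_2 order: Ca < Si < Al < B < Na.

Na > B > Al > Si > Ca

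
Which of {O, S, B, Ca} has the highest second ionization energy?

O

IE_2 is the cost of taking one more electron from the +1 cation: O⁺ still has 5 valence electrons; S⁺ still has 5 valence electrons; B⁺ still has 2 valence electrons; Ca⁺ still has 1 valence electron.
All are still removing valence electrons, so compare the +1 ions as you would atoms: IE_2 generally rises across a period (higher Z_eff) and falls down a group (larger shell), subject to the usual subshell exceptions.
Valence configurations: O⁺ [He]2s²2p³, S⁺ [Ne]3s²3p³, B⁺ [He]2s², Ca⁺ [Ar]4s¹.
The numbers (kJ/mol): O 3388, S 2252, B 2427, Ca 1145.
Putting it together, IE_2: Ca < S < B < O.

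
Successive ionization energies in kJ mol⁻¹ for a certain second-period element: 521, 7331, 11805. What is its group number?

Look for the largest jump between consecutive ionization energies: IE2/IE1 ≈ 14.1, far larger than any earlier ratio.
That jump marks the point where a core electron is being removed. So the atom has 1 valence electron.
A main-group element with 1 valence electron is in group 1.

Group 1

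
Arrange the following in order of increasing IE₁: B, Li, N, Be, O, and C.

IE₁ increases left→right with effective nuclear charge and decreases top→bottom as the valence shell moves farther out.
All lie in period 2; the across-period trend (first ionization energy increases left to right) applies, with the exception below.
Note the exception: Be has a higher first ionization energy than B, contrary to the simple trend — removing B's lone 2p electron is easier than breaking Be's filled 2s².
Note the exception: N has a higher first ionization energy than O, contrary to the simple trend — pairing an electron in O's 2p⁴ costs repulsion energy, so O ionizes more easily than half-filled N (2p³).
Tabulated first ionization energy (kJ/mol): Li 520, Be 900, B 801, C 1086, N 1402, O 1314.
So from lowest to highest: Li < B < Be < C < O < N.

Li < B < Be < C < O < N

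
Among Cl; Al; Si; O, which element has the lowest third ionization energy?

Al

Consider each +2 ion: Cl²⁺ still has 5 valence electrons; Al²⁺ still has 1 valence electron; Si²⁺ still has 2 valence electrons; O²⁺ still has 4 valence electrons.
All are still removing valence electrons, so compare the +2 ions as you would atoms: IE_3 generally rises across a period (higher Z_eff) and falls down a group (larger shell), subject to the usual subshell exceptions.
Valence configurations: Cl²⁺ [Ne]3s²3p³, Al²⁺ [Ne]3s¹, Si²⁺ [Ne]3s², O²⁺ [He]2s²2p².
Approximate IE_3 values (kJ/mol): Cl 3822, Al 2745, Si 3232, O 5300.
Hence IE_3: Al < Si < Cl < O.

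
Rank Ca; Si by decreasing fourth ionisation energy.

Ca, Si

IE_4 is the cost of taking one more electron from the +3 cation: Ca³⁺ is already 1 electron into the core; Si³⁺ still has 1 valence electron.
Pulling an electron out of a noble-gas core costs far more than removing a remaining valence electron, so Ca sits at the high end of IE_4.
The numbers (kJ/mol): Ca 6491, Si 4356.
So the fourth ionization energies run Si < Ca.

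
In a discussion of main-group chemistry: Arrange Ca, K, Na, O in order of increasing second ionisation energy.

After 1 electron has been removed, what remains? Ca⁺ still has 1 valence electron; K⁺ is the bare [Ar] core; Na⁺ is the bare [Ne] core; O⁺ still has 5 valence electrons.
Usually core removal costs more than valence removal, but here the competition is close: a tightly held n=2 valence electron can cost more to remove than an n=3 core electron, so the actual values have to decide it.
Valence configurations: Ca⁺ [Ar]4s¹, O⁺ [He]2s²2p³.
The numbers (kJ/mol): Ca 1145, K 3052, Na 4562, O 3388.
Overall IE_2 order: Ca < K < O < Na.

Ca < K < O < Na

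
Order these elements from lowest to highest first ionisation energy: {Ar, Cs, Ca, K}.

Removing the outermost electron gets harder across a period and easier down a group.
Neither a single period nor a single group — weigh both effects.
K > Cs: K sits above Cs in group 1, so the down-group effect alone puts K higher.
Ca > K: Ca lies to the right of K in period 4, so the across-period effect alone puts Ca higher.
Ar > Ca: relative to Ca, both the across-period and down-group shifts push Ar's first ionization energy up.
Approximate values (kJ/mol): Ar 1521, K 419, Ca 590, Cs 376.
So from lowest to highest: Cs < K < Ca < Ar.

Cs < K < Ca < Ar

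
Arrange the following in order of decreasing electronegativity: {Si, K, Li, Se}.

Li is in period 2, group 1; Si is in period 3, group 14; K is in period 4, group 1; Se is in period 4, group 16.
Electronegativity increases across a period and decreases down a group, tracking effective nuclear charge and atomic size.
Neither a single period nor a single group — weigh both effects.
Li > K: Li sits above K in group 1, so the down-group effect alone puts Li higher.
Si > Li: period and group pull opposite ways; the across-period shift dominates (1.90 vs 0.98).
Se > Si: period and group pull opposite ways; the across-period shift dominates (2.55 vs 1.90).
Tabulated electronegativity (Pauling): Li 0.98, Si 1.90, K 0.82, Se 2.55.
So from highest to lowest: Se > Si > Li > K.

Se, Si, Li, K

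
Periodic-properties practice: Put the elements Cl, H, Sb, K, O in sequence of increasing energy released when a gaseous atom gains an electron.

EA tends to increase across a period and decrease down a group, though the pattern is less regular than for IE or radius.
Here both period and group differ, so the two effects have to be weighed against each other.
H > K: they share group 1; the group trend gives H the larger value.
Sb > H: the two effects oppose for this pair; the across-period effect wins (103 vs 73 kJ/mol).
O > Sb: relative to Sb, both the across-period and down-group shifts push O's electron affinity up.
Cl > O: the two effects oppose for this pair; the across-period effect wins (349 vs 141 kJ/mol).
Tabulated electron affinity (kJ/mol): H 73, O 141, Cl 349, K 48, Sb 103.
So from lowest to highest: K < H < Sb < O < Cl.

K < H < Sb < O < Cl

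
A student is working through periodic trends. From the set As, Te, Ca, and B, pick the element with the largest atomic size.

B is in period 2, group 13; Ca is in period 4, group 2; As is in period 4, group 15; Te is in period 5, group 16.
Atomic radius shrinks across a period as nuclear charge pulls the same shell inward, and grows down a group as new shells are added.
These span different periods and groups, so the two trends combine.
As > B: the two effects oppose for this pair; the down-group effect wins (121 vs 85 pm).
Te > As: the two effects oppose for this pair; the down-group effect wins (136 vs 121 pm).
Ca > Te: period and group pull opposite ways; the across-period shift dominates (171 vs 136 pm).
For reference (pm): B 85, Ca 171, As 121, Te 136.
The largest atomic size among these belongs to Ca.

Ca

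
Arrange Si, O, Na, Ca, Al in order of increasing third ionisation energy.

IE_3 is the cost of taking one more electron from the +2 cation: Si²⁺ still has 2 valence electrons; O²⁺ still has 4 valence electrons; Na²⁺ is already 1 electron into the core; Ca²⁺ is the bare [Ar] core; Al²⁺ still has 1 valence electron.
Usually core removal costs more than valence removal, but here the competition is close: a tightly held n=2 valence electron can cost more to remove than an n=3 core electron, so the actual values have to decide it.
Valence configurations: Si²⁺ [Ne]3s², O²⁺ [He]2s²2p², Al²⁺ [Ne]3s¹.
Approximate IE_3 values (kJ/mol): Si 3232, O 5300, Na 6910, Ca 4912, Al 2745.
Hence IE_3: Al < Si < Ca < O < Na.

Al, Si, Ca, O, Na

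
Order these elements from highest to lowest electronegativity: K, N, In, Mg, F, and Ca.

EN rises left→right (higher Z_eff, smaller atoms) and falls top→bottom (larger, more shielded atoms).
These span different periods and groups, so the two trends combine.
Ca > K: Ca lies to the right of K in period 4, so the across-period effect alone puts Ca higher.
Mg > Ca: they share group 2; the group trend gives Mg the larger value.
In > Mg: the two effects oppose for this pair; the across-period effect wins (1.78 vs 1.31).
N > In: relative to In, both the across-period and down-group shifts push N's electronegativity up.
F > N: both are in period 2; the period trend gives F the larger value.
For reference (Pauling): N 3.04, F 3.98, Mg 1.31, K 0.82, Ca 1.00, In 1.78.
So from highest to lowest: F > N > In > Mg > Ca > K.

F > N > In > Mg > Ca > K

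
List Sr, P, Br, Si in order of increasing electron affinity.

Sr, P, Si, Br

EA tends to increase across a period and decrease down a group, though the pattern is less regular than for IE or radius.
Neither a single period nor a single group — weigh both effects.
P > Sr: both effects reinforce here, so P is clearly the higher of the two.
Si > P: this pair runs against the simple trend — see the exception note.
Br > Si: period and group pull opposite ways; the across-period shift dominates (325 vs 134 kJ/mol).
Note the exception: Si has a higher electron affinity than P, contrary to the simple trend — adding an electron to P's half-filled 3p³ is unfavourable, so Si (3p²) has the more exothermic EA.
Approximate values (kJ/mol): Si 134, P 72, Br 325, Sr 5.
So from lowest to highest: Sr < P < Si < Br.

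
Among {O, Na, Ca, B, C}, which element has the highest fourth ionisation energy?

B

After 3 electrons have been removed, what remains? O³⁺ still has 3 valence electrons; Na³⁺ is already 2 electrons into the core; Ca³⁺ is already 1 electron into the core; B³⁺ is the bare [He] core; C³⁺ still has 1 valence electron.
Usually core removal costs more than valence removal, but here the competition is close: a tightly held n=2 valence electron can cost more to remove than an n=3 core electron, so the actual values have to decide it.
Valence configurations: O³⁺ [He]2s²2p¹, C³⁺ [He]2s¹.
Tabulated IE_4 (kJ/mol): O 7469, Na 9543, Ca 6491, B 25026, C 6223.
So the fourth ionization energies run C < Ca < O < Na < B.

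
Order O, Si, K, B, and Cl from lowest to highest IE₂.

The second ionization energy removes an electron from the +1 ion. For each element: O⁺ still has 5 valence electrons; Si⁺ still has 3 valence electrons; K⁺ is the bare [Ar] core; B⁺ still has 2 valence electrons; Cl⁺ still has 6 valence electrons.
Usually core removal costs more than valence removal, but here the competition is close: a tightly held n=2 valence electron can cost more to remove than an n=3 core electron, so the actual values have to decide it.
Valence configurations: O⁺ [He]2s²2p³, Si⁺ [Ne]3s²3p¹, B⁺ [He]2s², Cl⁺ [Ne]3s²3p⁴.
The numbers (kJ/mol): O 3388, Si 1577, K 3052, B 2427, Cl 2298.
Putting it together, IE_2: Si < Cl < B < K < O.

Si < Cl < B < K < O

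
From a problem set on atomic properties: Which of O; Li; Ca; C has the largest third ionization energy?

Li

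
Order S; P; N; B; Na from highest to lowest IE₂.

Na > N > B > S > P

IE_2 is the cost of taking one more electron from the +1 cation: S⁺ still has 5 valence electrons; P⁺ still has 4 valence electrons; N⁺ still has 4 valence electrons; B⁺ still has 2 valence electrons; Na⁺ is the bare [Ne] core.
Breaking into a closed-shell core is much more expensive than removing a leftover valence electron — Na has the largest IE_2 here.
Valence configurations: S⁺ [Ne]3s²3p³, P⁺ [Ne]3s²3p², N⁺ [He]2s²2p², B⁺ [He]2s².
The numbers (kJ/mol): S 2252, P 1907, N 2856, B 2427, Na 4562.
So the second ionization energies run P < S < B < N < Na.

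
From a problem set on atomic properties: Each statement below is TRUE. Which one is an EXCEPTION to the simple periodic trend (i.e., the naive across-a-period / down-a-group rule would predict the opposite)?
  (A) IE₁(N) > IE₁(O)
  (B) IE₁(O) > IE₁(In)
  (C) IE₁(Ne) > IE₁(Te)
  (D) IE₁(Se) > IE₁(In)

The general trend: IE₁ increases across a period and decreases down a group.
(A) N (period 2, group 15) vs O (period 2, group 16): the stated order contradicts the simple trend.
(B) O (period 2, group 16) vs In (period 5, group 13): the stated order agrees with the simple trend.
(C) Ne (period 2, group 18) vs Te (period 5, group 16): the stated order agrees with the simple trend.
(D) Se (period 4, group 16) vs In (period 5, group 13): the stated order agrees with the simple trend.
The exception is (A): pairing an electron in O's 2p⁴ costs repulsion energy, so O ionizes more easily than half-filled N (2p³).

(A)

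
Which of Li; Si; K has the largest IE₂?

Consider each +1 ion: Li⁺ is the bare [He] core; Si⁺ still has 3 valence electrons; K⁺ is the bare [Ar] core.
Pulling an electron out of a noble-gas core costs far more than removing a remaining valence electron, so K and Li sit at the high end of IE_2.
The numbers (kJ/mol): Li 7298, Si 1577, K 3052.
Overall IE_2 order: Si < K < Li.

Li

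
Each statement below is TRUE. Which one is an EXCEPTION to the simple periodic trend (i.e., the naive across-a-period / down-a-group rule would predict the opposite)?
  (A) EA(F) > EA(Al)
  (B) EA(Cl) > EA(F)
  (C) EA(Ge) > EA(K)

(B)

The general trend: electron affinity increases across a period and decreases down a group.
(A) F (period 2, group 17) vs Al (period 3, group 13): the stated order agrees with the simple trend.
(B) Cl (period 3, group 17) vs F (period 2, group 17): the stated order contradicts the simple trend.
(C) Ge (period 4, group 14) vs K (period 4, group 1): the stated order agrees with the simple trend.
The exception is (B): F's small 2p subshell makes the incoming electron feel strong e⁻–e⁻ repulsion, so Cl actually releases more energy on gaining an electron.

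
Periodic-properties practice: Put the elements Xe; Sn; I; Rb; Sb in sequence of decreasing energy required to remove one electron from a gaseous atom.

Xe > I > Sb > Sn > Rb

Rb is in period 5, group 1; Sn is in period 5, group 14; Sb is in period 5, group 15; I is in period 5, group 17; Xe is in period 5, group 18.
First ionization energy rises across a period (greater Z_eff holds electrons more tightly) and falls down a group (valence electrons are farther from the nucleus).
All lie in period 5, so first ionization energy increases left to right.
So from highest to lowest: Xe > I > Sb > Sn > Rb.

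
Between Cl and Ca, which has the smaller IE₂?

The second ionization energy removes an electron from the +1 ion. For each element: Cl⁺ still has 6 valence electrons; Ca⁺ still has 1 valence electron.
All are still removing valence electrons, so compare the +1 ions as you would atoms: IE_2 generally rises across a period (higher Z_eff) and falls down a group (larger shell), subject to the usual subshell exceptions.
Valence configurations: Cl⁺ [Ne]3s²3p⁴, Ca⁺ [Ar]4s¹.
The numbers (kJ/mol): Cl 2298, Ca 1145.
So the second ionization energies run Ca < Cl.

Ca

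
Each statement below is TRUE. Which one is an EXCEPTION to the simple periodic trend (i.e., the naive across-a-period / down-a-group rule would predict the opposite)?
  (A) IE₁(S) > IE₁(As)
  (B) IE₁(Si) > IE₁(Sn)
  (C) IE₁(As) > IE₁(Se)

(C)

The general trend: first ionisation energy increases across a period and decreases down a group.
(A) S (period 3, group 16) vs As (period 4, group 15): the stated order agrees with the simple trend.
(B) Si (period 3, group 14) vs Sn (period 5, group 14): the stated order agrees with the simple trend.
(C) As (period 4, group 15) vs Se (period 4, group 16): the stated order contradicts the simple trend.
The exception is (C): Se (4p⁴) ionizes more easily than half-filled As (4p³).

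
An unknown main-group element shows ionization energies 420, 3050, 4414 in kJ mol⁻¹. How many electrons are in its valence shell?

1

Look for the largest jump between consecutive ionization energies: IE2/IE1 ≈ 7.3, far larger than any earlier ratio.
That jump marks the point where a core electron is being removed. So the atom has 1 valence electron.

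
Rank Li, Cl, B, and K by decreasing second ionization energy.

Li, K, B, Cl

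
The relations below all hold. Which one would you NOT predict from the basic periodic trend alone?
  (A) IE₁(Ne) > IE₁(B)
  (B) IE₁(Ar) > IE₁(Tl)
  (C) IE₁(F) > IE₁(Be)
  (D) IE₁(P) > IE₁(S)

The general trend: first ionization energy increases across a period and decreases down a group.
(A) Ne (period 2, group 18) vs B (period 2, group 13): the stated order agrees with the simple trend.
(B) Ar (period 3, group 18) vs Tl (period 6, group 13): the stated order agrees with the simple trend.
(C) F (period 2, group 17) vs Be (period 2, group 2): the stated order agrees with the simple trend.
(D) P (period 3, group 15) vs S (period 3, group 16): the stated order contradicts the simple trend.
The exception is (D): S (3p⁴) ionizes more easily than half-filled P (3p³) because the paired 3p electron in S is pushed out by e⁻–e⁻ repulsion.

(D)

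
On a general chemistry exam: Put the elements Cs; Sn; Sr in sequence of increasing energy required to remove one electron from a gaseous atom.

Sr is in period 5, group 2; Sn is in period 5, group 14; Cs is in period 6, group 1.
First ionization energy rises across a period (greater Z_eff holds electrons more tightly) and falls down a group (valence electrons are farther from the nucleus).
Here both period and group differ, so the two effects have to be weighed against each other.
Sr > Cs: both effects reinforce here, so Sr is clearly the higher of the two.
Sn > Sr: both are in period 5; the period trend gives Sn the larger value.
Tabulated first ionization energy (kJ/mol): Sr 550, Sn 709, Cs 376.
So from lowest to highest: Cs < Sr < Sn.

Cs, Sr, Sn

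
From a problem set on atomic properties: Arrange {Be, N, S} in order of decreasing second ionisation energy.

N > S > Be

The second ionization energy removes an electron from the +1 ion. For each element: Be⁺ still has 1 valence electron; N⁺ still has 4 valence electrons; S⁺ still has 5 valence electrons.
All are still removing valence electrons, so compare the +1 ions as you would atoms: IE_2 generally rises across a period (higher Z_eff) and falls down a group (larger shell), subject to the usual subshell exceptions.
Valence configurations: Be⁺ [He]2s¹, N⁺ [He]2s²2p², S⁺ [Ne]3s²3p³.
The numbers (kJ/mol): Be 1757, N 2856, S 2252.
Hence IE_2: Be < S < N.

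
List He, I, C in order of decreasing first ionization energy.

He is in period 1, group 18; C is in period 2, group 14; I is in period 5, group 17.
Across a period the outer electron is held more tightly (higher IE₁); down a group it sits in a higher shell, more shielded, and comes off more easily.
Neither a single period nor a single group — weigh both effects.
C > I: the two effects oppose for this pair; the down-group effect wins (1086 vs 1008 kJ/mol).
He > C: relative to C, both the across-period and down-group shifts push He's first ionization energy up.
Approximate values (kJ/mol): He 2372, C 1086, I 1008.
So from highest to lowest: He > C > I.

He > C > I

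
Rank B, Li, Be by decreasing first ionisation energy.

Be, B, Li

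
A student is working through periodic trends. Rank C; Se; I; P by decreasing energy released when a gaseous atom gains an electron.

I > Se > C > P

C is in period 2, group 14; P is in period 3, group 15; Se is in period 4, group 16; I is in period 5, group 17.
Electron affinity generally becomes more exothermic across a period toward the halogens and less exothermic down a group.
These sit on a diagonal, where the across-period and down-group effects partly cancel.
C > P: period and group pull opposite ways; the down-group shift dominates (122 vs 72 kJ/mol).
Se > C: period and group pull opposite ways; the across-period shift dominates (195 vs 122 kJ/mol).
I > Se: the two effects oppose for this pair; the across-period effect wins (295 vs 195 kJ/mol).
Approximate values (kJ/mol): C 122, P 72, Se 195, I 295.
So from highest to lowest: I > Se > C > P.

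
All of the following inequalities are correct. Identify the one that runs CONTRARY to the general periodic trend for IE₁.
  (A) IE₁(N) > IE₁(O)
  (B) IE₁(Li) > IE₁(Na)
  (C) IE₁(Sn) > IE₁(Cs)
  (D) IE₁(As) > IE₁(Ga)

The general trend: IE₁ increases across a period and decreases down a group.
(A) N (period 2, group 15) vs O (period 2, group 16): the stated order contradicts the simple trend.
(B) Li (period 2, group 1) vs Na (period 3, group 1): the stated order agrees with the simple trend.
(C) Sn (period 5, group 14) vs Cs (period 6, group 1): the stated order agrees with the simple trend.
(D) As (period 4, group 15) vs Ga (period 4, group 13): the stated order agrees with the simple trend.
The exception is (A): pairing an electron in O's 2p⁴ costs repulsion energy, so O ionizes more easily than half-filled N (2p³).

(A)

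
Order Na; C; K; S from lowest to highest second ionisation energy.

S < C < K < Na

After 1 electron has been removed, what remains? Na⁺ is the bare [Ne] core; C⁺ still has 3 valence electrons; K⁺ is the bare [Ar] core; S⁺ still has 5 valence electrons.
Breaking into a closed-shell core is much more expensive than removing a leftover valence electron — K and Na have the largest IE_2 here.
Valence configurations: C⁺ [He]2s²2p¹, S⁺ [Ne]3s²3p³.
Tabulated IE_2 (kJ/mol): Na 4562, C 2353, K 3052, S 2252.
Putting it together, IE_2: S < C < K < Na.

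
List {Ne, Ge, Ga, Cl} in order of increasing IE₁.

Ne is in period 2, group 18; Cl is in period 3, group 17; Ga is in period 4, group 13; Ge is in period 4, group 14.
Across a period the outer electron is held more tightly (higher IE₁); down a group it sits in a higher shell, more shielded, and comes off more easily.
Here both period and group differ, so the two effects have to be weighed against each other.
Ge > Ga: both are in period 4; the period trend gives Ge the larger value.
Cl > Ge: relative to Ge, both the across-period and down-group shifts push Cl's first ionization energy up.
Ne > Cl: relative to Cl, both the across-period and down-group shifts push Ne's first ionization energy up.
Tabulated first ionization energy (kJ/mol): Ne 2081, Cl 1251, Ga 579, Ge 762.
So from lowest to highest: Ga < Ge < Cl < Ne.

Ga, Ge, Cl, Ne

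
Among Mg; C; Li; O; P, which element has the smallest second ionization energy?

Mg

The second ionization energy removes an electron from the +1 ion. For each element: Mg⁺ still has 1 valence electron; C⁺ still has 3 valence electrons; Li⁺ is the bare [He] core; O⁺ still has 5 valence electrons; P⁺ still has 4 valence electrons.
Breaking into a closed-shell core is much more expensive than removing a leftover valence electron — Li has the largest IE_2 here.
Valence configurations: Mg⁺ [Ne]3s¹, C⁺ [He]2s²2p¹, O⁺ [He]2s²2p³, P⁺ [Ne]3s²3p².
Tabulated IE_2 (kJ/mol): Mg 1451, C 2353, Li 7298, O 3388, P 1907.
Hence IE_2: Mg < P < C < O < Li.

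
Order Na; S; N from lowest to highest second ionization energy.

S < N < Na

Consider each +1 ion: Na⁺ is the bare [Ne] core; S⁺ still has 5 valence electrons; N⁺ still has 4 valence electrons.
Core electrons are held far more tightly than valence electrons, so Na tops the IE_2 order.
Valence configurations: S⁺ [Ne]3s²3p³, N⁺ [He]2s²2p².
The numbers (kJ/mol): Na 4562, S 2252, N 2856.
Putting it together, IE_2: S < N < Na.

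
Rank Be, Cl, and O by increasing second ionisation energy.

IE_2 is the cost of taking one more electron from the +1 cation: Be⁺ still has 1 valence electron; Cl⁺ still has 6 valence electrons; O⁺ still has 5 valence electrons.
All are still removing valence electrons, so compare the +1 ions as you would atoms: IE_2 generally rises across a period (higher Z_eff) and falls down a group (larger shell), subject to the usual subshell exceptions.
Valence configurations: Be⁺ [He]2s¹, Cl⁺ [Ne]3s²3p⁴, O⁺ [He]2s²2p³.
The numbers (kJ/mol): Be 1757, Cl 2298, O 3388.
Overall IE_2 order: Be < Cl < O.

Be < Cl < O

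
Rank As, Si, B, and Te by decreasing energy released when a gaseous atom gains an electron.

Te > Si > As > B

EA tends to increase across a period and decrease down a group, though the pattern is less regular than for IE or radius.
A diagonal step moves right (one effect) and down (the opposite effect) at once.
As > B: the two effects oppose for this pair; the across-period effect wins (78 vs 27 kJ/mol).
Si > As: the two effects oppose for this pair; the down-group effect wins (134 vs 78 kJ/mol).
Te > Si: period and group pull opposite ways; the across-period shift dominates (190 vs 134 kJ/mol).
For reference (kJ/mol): B 27, Si 134, As 78, Te 190.
So from highest to lowest: Te > Si > As > B.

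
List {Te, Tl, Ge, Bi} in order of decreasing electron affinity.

Ge is in period 4, group 14; Te is in period 5, group 16; Tl is in period 6, group 13; Bi is in period 6, group 15.
Atoms with high Z_eff and room in the valence shell (especially the halogens) have the most exothermic electron affinities.
These span different periods and groups, so the two trends combine.
Bi > Tl: Bi lies to the right of Tl in period 6, so the across-period effect alone puts Bi higher.
Ge > Bi: period and group pull opposite ways; the down-group shift dominates (119 vs 91 kJ/mol).
Te > Ge: the two effects oppose for this pair; the across-period effect wins (190 vs 119 kJ/mol).
For reference (kJ/mol): Ge 119, Te 190, Tl 19, Bi 91.
So from highest to lowest: Te > Ge > Bi > Tl.

Te, Ge, Bi, Tl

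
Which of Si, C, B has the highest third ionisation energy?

C

IE_3 is the cost of taking one more electron from the +2 cation: Si²⁺ still has 2 valence electrons; C²⁺ still has 2 valence electrons; B²⁺ still has 1 valence electron.
All are still removing valence electrons, so compare the +2 ions as you would atoms: IE_3 generally rises across a period (higher Z_eff) and falls down a group (larger shell), subject to the usual subshell exceptions.
Valence configurations: Si²⁺ [Ne]3s², C²⁺ [He]2s², B²⁺ [He]2s¹.
Tabulated IE_3 (kJ/mol): Si 3232, C 4620, B 3660.
So the third ionization energies run Si < B < C.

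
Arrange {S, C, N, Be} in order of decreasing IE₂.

N > C > S > Be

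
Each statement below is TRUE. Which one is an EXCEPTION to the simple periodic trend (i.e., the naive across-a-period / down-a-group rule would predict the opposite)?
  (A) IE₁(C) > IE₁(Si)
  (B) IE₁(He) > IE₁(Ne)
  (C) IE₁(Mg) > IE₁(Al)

(C)

The general trend: first ionisation energy increases across a period and decreases down a group.
(A) C (period 2, group 14) vs Si (period 3, group 14): the stated order agrees with the simple trend.
(B) He (period 1, group 18) vs Ne (period 2, group 18): the stated order agrees with the simple trend.
(C) Mg (period 3, group 2) vs Al (period 3, group 13): the stated order contradicts the simple trend.
The exception is (C): Al's single 3p electron is easier to remove than one from Mg's filled 3s².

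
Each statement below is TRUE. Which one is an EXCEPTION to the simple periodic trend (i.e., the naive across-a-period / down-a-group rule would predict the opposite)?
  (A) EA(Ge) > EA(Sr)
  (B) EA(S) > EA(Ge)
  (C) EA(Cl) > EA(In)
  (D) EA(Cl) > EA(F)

(D)

The general trend: electron affinity increases across a period and decreases down a group.
(A) Ge (period 4, group 14) vs Sr (period 5, group 2): the stated order agrees with the simple trend.
(B) S (period 3, group 16) vs Ge (period 4, group 14): the stated order agrees with the simple trend.
(C) Cl (period 3, group 17) vs In (period 5, group 13): the stated order agrees with the simple trend.
(D) Cl (period 3, group 17) vs F (period 2, group 17): the stated order contradicts the simple trend.
The exception is (D): F's small 2p subshell makes the incoming electron feel strong e⁻–e⁻ repulsion, so Cl actually releases more energy on gaining an electron.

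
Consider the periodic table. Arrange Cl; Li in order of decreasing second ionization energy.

Consider each +1 ion: Cl⁺ still has 6 valence electrons; Li⁺ is the bare [He] core.
Core electrons are held far more tightly than valence electrons, so Li tops the IE_2 order.
The numbers (kJ/mol): Cl 2298, Li 7298.
So the second ionization energies run Cl < Li.

Li, Cl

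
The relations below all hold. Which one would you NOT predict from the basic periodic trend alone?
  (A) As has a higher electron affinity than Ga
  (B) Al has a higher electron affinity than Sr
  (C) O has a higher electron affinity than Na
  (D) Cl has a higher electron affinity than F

(D)

The general trend: electron affinity increases across a period and decreases down a group.
(A) As (period 4, group 15) vs Ga (period 4, group 13): the stated order agrees with the simple trend.
(B) Al (period 3, group 13) vs Sr (period 5, group 2): the stated order agrees with the simple trend.
(C) O (period 2, group 16) vs Na (period 3, group 1): the stated order agrees with the simple trend.
(D) Cl (period 3, group 17) vs F (period 2, group 17): the stated order contradicts the simple trend.
The exception is (D): F's small 2p subshell makes the incoming electron feel strong e⁻–e⁻ repulsion, so Cl actually releases more energy on gaining an electron.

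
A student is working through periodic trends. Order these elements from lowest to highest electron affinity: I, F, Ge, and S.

Ge, S, I, F

Atoms with high Z_eff and room in the valence shell (especially the halogens) have the most exothermic electron affinities.
These span different periods and groups, so the two trends combine.
S > Ge: both effects reinforce here, so S is clearly the higher of the two.
I > S: the two effects oppose for this pair; the across-period effect wins (295 vs 200 kJ/mol).
F > I: F sits above I in group 17, so the down-group effect alone puts F higher.
Tabulated electron affinity (kJ/mol): F 328, S 200, Ge 119, I 295.
So from lowest to highest: Ge < S < I < F.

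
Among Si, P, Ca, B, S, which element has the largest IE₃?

Ca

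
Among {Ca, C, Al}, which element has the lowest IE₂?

Ca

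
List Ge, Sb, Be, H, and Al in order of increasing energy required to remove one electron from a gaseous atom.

Al < Ge < Sb < Be < H

H is in period 1, group 1; Be is in period 2, group 2; Al is in period 3, group 13; Ge is in period 4, group 14; Sb is in period 5, group 15.
IE₁ increases left→right with effective nuclear charge and decreases top→bottom as the valence shell moves farther out.
These sit on a diagonal, where the across-period and down-group effects partly cancel.
Ge > Al: period and group pull opposite ways; the across-period shift dominates (762 vs 578 kJ/mol).
Sb > Ge: period and group pull opposite ways; the across-period shift dominates (831 vs 762 kJ/mol).
Be > Sb: the two effects oppose for this pair; the down-group effect wins (900 vs 831 kJ/mol).
H > Be: the two effects oppose for this pair; the down-group effect wins (1312 vs 900 kJ/mol).
For reference (kJ/mol): H 1312, Be 900, Al 578, Ge 762, Sb 831.
So from lowest to highest: Al < Ge < Sb < Be < H.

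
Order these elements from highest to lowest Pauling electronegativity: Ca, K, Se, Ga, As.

Se > As > Ga > Ca > K

K is in period 4, group 1; Ca is in period 4, group 2; Ga is in period 4, group 13; As is in period 4, group 15; Se is in period 4, group 16.
EN rises left→right (higher Z_eff, smaller atoms) and falls top→bottom (larger, more shielded atoms).
All lie in period 4, so electronegativity increases left to right.
So from highest to lowest: Se > As > Ga > Ca > K.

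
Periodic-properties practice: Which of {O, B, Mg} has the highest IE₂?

The second ionization energy removes an electron from the +1 ion. For each element: O⁺ still has 5 valence electrons; B⁺ still has 2 valence electrons; Mg⁺ still has 1 valence electron.
All are still removing valence electrons, so compare the +1 ions as you would atoms: IE_2 generally rises across a period (higher Z_eff) and falls down a group (larger shell), subject to the usual subshell exceptions.
Valence configurations: O⁺ [He]2s²2p³, B⁺ [He]2s², Mg⁺ [Ne]3s¹.
The numbers (kJ/mol): O 3388, B 2427, Mg 1451.
Hence IE_2: Mg < B < O.

O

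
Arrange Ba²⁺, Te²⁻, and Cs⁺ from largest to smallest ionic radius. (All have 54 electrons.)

All of these have 54 electrons, so size is governed by nuclear charge alone: the more protons, the stronger the pull on the same electron cloud, and the smaller the ion.
Nuclear charges: Ba²⁺ (Z=56), Cs⁺ (Z=55), Te²⁻ (Z=52).
Largest to smallest: Te²⁻ > Cs⁺ > Ba²⁺.

Te²⁻, Cs⁺, Ba²⁺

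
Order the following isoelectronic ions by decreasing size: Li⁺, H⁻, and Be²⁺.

H⁻, Li⁺, Be²⁺

All of these have 2 electrons, so size is governed by nuclear charge alone: the more protons, the stronger the pull on the same electron cloud, and the smaller the ion.
Nuclear charges: Be²⁺ (Z=4), Li⁺ (Z=3), H⁻ (Z=1).
Largest to smallest: H⁻ > Li⁺ > Be²⁺.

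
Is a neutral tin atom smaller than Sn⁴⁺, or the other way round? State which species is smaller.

Sn⁴⁺

Forming Sn⁴⁺ removes 4 electrons from Sn. Fewer electrons for the same nuclear charge means less shielding and a higher Z_eff on the remaining electrons.
A cation is smaller than its parent atom: Sn⁴⁺ < Sn.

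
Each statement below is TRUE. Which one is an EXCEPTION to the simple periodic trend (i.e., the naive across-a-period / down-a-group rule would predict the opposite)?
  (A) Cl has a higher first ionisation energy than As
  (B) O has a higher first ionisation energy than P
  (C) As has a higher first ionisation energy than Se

(C)

The general trend: first ionisation energy increases across a period and decreases down a group.
(A) Cl (period 3, group 17) vs As (period 4, group 15): the stated order agrees with the simple trend.
(B) O (period 2, group 16) vs P (period 3, group 15): the stated order agrees with the simple trend.
(C) As (period 4, group 15) vs Se (period 4, group 16): the stated order contradicts the simple trend.
The exception is (C): Se (4p⁴) ionizes more easily than half-filled As (4p³).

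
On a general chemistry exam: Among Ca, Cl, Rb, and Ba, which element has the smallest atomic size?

Cl is in period 3, group 17; Ca is in period 4, group 2; Rb is in period 5, group 1; Ba is in period 6, group 2.
Radius decreases left→right (rising Z_eff, same n) and increases top→bottom (higher n).
These span different periods and groups, so the two trends combine.
Ca > Cl: both effects reinforce here, so Ca is clearly the larger of the two.
Ba > Ca: Ba sits below Ca in group 2, so the down-group effect alone puts Ba larger.
Rb > Ba: period and group pull opposite ways; the across-period shift dominates (210 vs 196 pm).
Approximate values (pm): Cl 99, Ca 171, Rb 210, Ba 196.
The smallest atomic size among these belongs to Cl.

Cl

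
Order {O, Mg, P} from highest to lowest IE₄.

Mg > O > P

Consider each +3 ion: O³⁺ still has 3 valence electrons; Mg³⁺ is already 1 electron into the core; P³⁺ still has 2 valence electrons.
Breaking into a closed-shell core is much more expensive than removing a leftover valence electron — Mg has the largest IE_4 here.
Valence configurations: O³⁺ [He]2s²2p¹, P³⁺ [Ne]3s².
Tabulated IE_4 (kJ/mol): O 7469, Mg 10543, P 4964.
Overall IE_4 order: P < O < Mg.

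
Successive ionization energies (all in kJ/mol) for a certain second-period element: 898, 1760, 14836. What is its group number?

Group 2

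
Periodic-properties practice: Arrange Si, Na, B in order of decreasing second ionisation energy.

After 1 electron has been removed, what remains? Si⁺ still has 3 valence electrons; Na⁺ is the bare [Ne] core; B⁺ still has 2 valence electrons.
Core electrons are held far more tightly than valence electrons, so Na tops the IE_2 order.
Valence configurations: Si⁺ [Ne]3s²3p¹, B⁺ [He]2s².
Tabulated IE_2 (kJ/mol): Si 1577, Na 4562, B 2427.
Hence IE_2: Si < B < Na.

Na > B > Si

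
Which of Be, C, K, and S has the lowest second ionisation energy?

IE_2 is the cost of taking one more electron from the +1 cation: Be⁺ still has 1 valence electron; C⁺ still has 3 valence electrons; K⁺ is the bare [Ar] core; S⁺ still has 5 valence electrons.
Pulling an electron out of a noble-gas core costs far more than removing a remaining valence electron, so K sits at the high end of IE_2.
Valence configurations: Be⁺ [He]2s¹, C⁺ [He]2s²2p¹, S⁺ [Ne]3s²3p³.
The numbers (kJ/mol): Be 1757, C 2353, K 3052, S 2252.
So the second ionization energies run Be < S < C < K.

Be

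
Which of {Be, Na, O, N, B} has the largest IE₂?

Na

The second ionization energy removes an electron from the +1 ion. For each element: Be⁺ still has 1 valence electron; Na⁺ is the bare [Ne] core; O⁺ still has 5 valence electrons; N⁺ still has 4 valence electrons; B⁺ still has 2 valence electrons.
Core electrons are held far more tightly than valence electrons, so Na tops the IE_2 order.
Valence configurations: Be⁺ [He]2s¹, O⁺ [He]2s²2p³, N⁺ [He]2s²2p², B⁺ [He]2s².
Tabulated IE_2 (kJ/mol): Be 1757, Na 4562, O 3388, N 2856, B 2427.
Putting it together, IE_2: Be < B < N < O < Na.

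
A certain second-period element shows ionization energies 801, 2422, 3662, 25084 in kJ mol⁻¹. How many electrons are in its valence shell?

Look for the largest jump between consecutive ionization energies: IE4/IE3 ≈ 6.8, far larger than any earlier ratio.
That jump marks the point where a core electron is being removed. So the atom has 3 valence electrons.

3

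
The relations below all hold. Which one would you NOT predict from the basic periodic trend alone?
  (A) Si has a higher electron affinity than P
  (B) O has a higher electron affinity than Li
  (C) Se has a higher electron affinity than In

(A)

The general trend: electron affinity increases across a period and decreases down a group.
(A) Si (period 3, group 14) vs P (period 3, group 15): the stated order contradicts the simple trend.
(B) O (period 2, group 16) vs Li (period 2, group 1): the stated order agrees with the simple trend.
(C) Se (period 4, group 16) vs In (period 5, group 13): the stated order agrees with the simple trend.
The exception is (A): adding an electron to P's half-filled 3p³ is unfavourable, so Si (3p²) has the more exothermic EA.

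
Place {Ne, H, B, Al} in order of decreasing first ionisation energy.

H is in period 1, group 1; B is in period 2, group 13; Ne is in period 2, group 18; Al is in period 3, group 13.
First ionization energy rises across a period (greater Z_eff holds electrons more tightly) and falls down a group (valence electrons are farther from the nucleus).
These span different periods and groups, so the two trends combine.
B > Al: B sits above Al in group 13, so the down-group effect alone puts B higher.
H > B: period and group pull opposite ways; the down-group shift dominates (1312 vs 801 kJ/mol).
Ne > H: the two effects oppose for this pair; the across-period effect wins (2081 vs 1312 kJ/mol).
Approximate values (kJ/mol): H 1312, B 801, Ne 2081, Al 578.
So from highest to lowest: Ne > H > B > Al.

Ne, H, B, Al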